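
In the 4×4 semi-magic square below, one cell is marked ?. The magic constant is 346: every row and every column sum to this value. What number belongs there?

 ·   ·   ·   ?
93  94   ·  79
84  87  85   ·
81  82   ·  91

86

Row 2: 93 + 94 + 79 + ? = 346, so (2,3) = 80.
Row 3 must total 346; the given cells sum to 256, so (3,4) = 90.
Row 4: 81 + 82 + 91 + ? = 346, so (4,3) = 92.
Column 1 needs 346; the known cells sum to 258, so (1,1) = 88.
Using column 2: 94 + 87 + 82 + ? → (1,2) = 346 − 263 = 83.
Using column 3: 80 + 85 + 92 + ? → (1,3) = 346 − 257 = 89.
Column 4: 79 + 90 + 91 + ? = 346, so (1,4) = 86.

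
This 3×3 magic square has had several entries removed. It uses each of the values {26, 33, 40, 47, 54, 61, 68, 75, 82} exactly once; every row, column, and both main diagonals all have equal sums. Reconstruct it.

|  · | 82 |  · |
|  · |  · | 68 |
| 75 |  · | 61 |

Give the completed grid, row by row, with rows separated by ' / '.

The 9 entries sum to 486, so each line sums to 486/3 = 162.
Row 3: 75 + 61 + ? = 162, so (3,2) = 26.
Column 2: 82 + 26 + ? = 162, so (2,2) = 54.
Using column 3: 68 + 61 + ? → (1,3) = 162 − 129 = 33.
The remaining cell in main diagonal is (1,1) = 162 − 115 = 47.
Row 2: 54 + 68 + ? = 162, so (2,1) = 40.

47 82 33 / 40 54 68 / 75 26 61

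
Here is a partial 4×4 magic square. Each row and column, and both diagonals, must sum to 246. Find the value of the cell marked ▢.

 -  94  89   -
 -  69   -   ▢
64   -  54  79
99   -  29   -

59

From row 3, 246 − (64 + 54 + 79) gives (3,2) = 49.
Column 2 must total 246; the given cells sum to 212, so (4,2) = 34.
Column 3 must total 246; the given cells sum to 172, so (2,3) = 74.
The remaining cell in anti-diagonal is (1,4) = 246 − 222 = 24.
The remaining cell in row 1 is (1,1) = 246 − 207 = 39.
Row 4: 99 + 34 + 29 + ? = 246, so (4,4) = 84.
From column 1, 246 − (39 + 64 + 99) gives (2,1) = 44.
Column 4: 24 + 79 + 84 + ? = 246, so (2,4) = 59.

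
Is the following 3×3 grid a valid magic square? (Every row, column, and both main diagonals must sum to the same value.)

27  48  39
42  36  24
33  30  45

No — column 2 sums to 114 but main diagonal sums to 108.

Row 1: 27 + 48 + 39 = 114.
Row 2: 42 + 36 + 24 = 102.
Row 3: 33 + 30 + 45 = 108.
Column 1: 27 + 42 + 33 = 102.
Column 2: 48 + 36 + 30 = 114.
Column 3: 39 + 24 + 45 = 108.
Main diagonal: 27 + 36 + 45 = 108.
Anti-diagonal: 39 + 36 + 33 = 108.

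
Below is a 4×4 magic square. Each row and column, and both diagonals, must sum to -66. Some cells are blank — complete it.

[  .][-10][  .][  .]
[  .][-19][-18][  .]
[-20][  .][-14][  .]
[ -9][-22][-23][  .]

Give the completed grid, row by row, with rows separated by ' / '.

Using row 4: -9 + (-22) + (-23) + ? → (4,4) = -66 − (-54) = -12.
The remaining cell in column 2 is (3,2) = -66 − (-51) = -15.
Column 3 must total -66; the given cells sum to -55, so (1,3) = -11.
The remaining cell in main diagonal is (1,1) = -66 − (-45) = -21.
Anti-diagonal needs -66; the known cells sum to -42, so (1,4) = -24.
From row 3, -66 − (-20 + (-15) + (-14)) gives (3,4) = -17.
Column 1 must total -66; the given cells sum to -50, so (2,1) = -16.
Using column 4: -24 + (-17) + (-12) + ? → (2,4) = -66 − (-53) = -13.

-21 -10 -11 -24 / -16 -19 -18 -13 / -20 -15 -14 -17 / -9 -22 -23 -12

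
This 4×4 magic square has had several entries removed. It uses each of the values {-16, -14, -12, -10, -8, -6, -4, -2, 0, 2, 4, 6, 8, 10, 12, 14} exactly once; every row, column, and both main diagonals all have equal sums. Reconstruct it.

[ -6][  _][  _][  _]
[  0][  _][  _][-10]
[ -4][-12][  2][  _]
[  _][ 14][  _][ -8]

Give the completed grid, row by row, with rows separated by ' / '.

-6 -14 12 4 / 0 8 -2 -10 / -4 -12 2 10 / 6 14 -16 -8

The 16 entries sum to -16, so each line sums to -16/4 = -4.
Using row 3: -4 + (-12) + 2 + ? → (3,4) = -4 − (-14) = 10.
From column 1, -4 − (-6 + 0 + (-4)) gives (4,1) = 6.
The remaining cell in column 4 is (1,4) = -4 − (-8) = 4.
Main diagonal: -6 + 2 + (-8) + ? = -4, so (2,2) = 8.
From anti-diagonal, -4 − (4 + (-12) + 6) gives (2,3) = -2.
The remaining cell in row 4 is (4,3) = -4 − 12 = -16.
Using column 2: 8 + (-12) + 14 + ? → (1,2) = -4 − 10 = -14.
Column 3: -2 + 2 + (-16) + ? = -4, so (1,3) = 12.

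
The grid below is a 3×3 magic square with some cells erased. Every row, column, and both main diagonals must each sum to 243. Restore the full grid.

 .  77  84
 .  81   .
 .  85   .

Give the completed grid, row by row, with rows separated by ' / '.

82 77 84 / 83 81 79 / 78 85 80

The remaining cell in row 1 is (1,1) = 243 − 161 = 82.
Main diagonal needs 243; the known cells sum to 163, so (3,3) = 80.
Anti-diagonal needs 243; the known cells sum to 165, so (3,1) = 78.
Using column 1: 82 + 78 + ? → (2,1) = 243 − 160 = 83.
Using column 3: 84 + 80 + ? → (2,3) = 243 − 164 = 79.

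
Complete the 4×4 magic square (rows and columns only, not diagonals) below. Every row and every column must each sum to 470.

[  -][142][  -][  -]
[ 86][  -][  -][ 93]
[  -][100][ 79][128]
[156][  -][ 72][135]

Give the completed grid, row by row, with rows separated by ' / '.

65 142 149 114 / 86 121 170 93 / 163 100 79 128 / 156 107 72 135

From row 3, 470 − (100 + 79 + 128) gives (3,1) = 163.
From row 4, 470 − (156 + 72 + 135) gives (4,2) = 107.
Column 1: 86 + 163 + 156 + ? = 470, so (1,1) = 65.
Using column 2: 142 + 100 + 107 + ? → (2,2) = 470 − 349 = 121.
Column 4 needs 470; the known cells sum to 356, so (1,4) = 114.
The remaining cell in row 1 is (1,3) = 470 − 321 = 149.
Row 2 needs 470; the known cells sum to 300, so (2,3) = 170.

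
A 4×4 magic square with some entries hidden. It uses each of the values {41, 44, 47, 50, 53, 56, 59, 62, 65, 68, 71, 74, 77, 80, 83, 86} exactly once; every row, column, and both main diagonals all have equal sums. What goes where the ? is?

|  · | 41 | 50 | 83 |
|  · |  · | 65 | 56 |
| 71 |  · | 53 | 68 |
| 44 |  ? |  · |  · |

77

The 16 entries sum to 1016, so each line sums to 1016/4 = 254.
From row 1, 254 − (41 + 50 + 83) gives (1,1) = 80.
Using row 3: 71 + 53 + 68 + ? → (3,2) = 254 − 192 = 62.
From column 1, 254 − (80 + 71 + 44) gives (2,1) = 59.
The remaining cell in column 3 is (4,3) = 254 − 168 = 86.
The remaining cell in column 4 is (4,4) = 254 − 207 = 47.
Main diagonal needs 254; the known cells sum to 180, so (2,2) = 74.
Using row 4: 44 + 86 + 47 + ? → (4,2) = 254 − 177 = 77.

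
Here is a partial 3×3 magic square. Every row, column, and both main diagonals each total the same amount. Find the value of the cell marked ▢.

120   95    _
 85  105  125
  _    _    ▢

90

Row 2 is complete and sums to 315; that is the magic constant.
Using row 1: 120 + 95 + ? → (1,3) = 315 − 215 = 100.
Column 1: 120 + 85 + ? = 315, so (3,1) = 110.
Column 2: 95 + 105 + ? = 315, so (3,2) = 115.
The remaining cell in column 3 is (3,3) = 315 − 225 = 90.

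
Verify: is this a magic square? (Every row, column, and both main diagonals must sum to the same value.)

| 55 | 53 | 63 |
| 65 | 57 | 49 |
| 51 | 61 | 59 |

Row 1: 55 + 53 + 63 = 171.
Row 2: 65 + 57 + 49 = 171.
Row 3: 51 + 61 + 59 = 171.
Column 1: 55 + 65 + 51 = 171.
Column 2: 53 + 57 + 61 = 171.
Column 3: 63 + 49 + 59 = 171.
Main diagonal: 55 + 57 + 59 = 171.
Anti-diagonal: 63 + 57 + 51 = 171.
All lines sum to 171.

Yes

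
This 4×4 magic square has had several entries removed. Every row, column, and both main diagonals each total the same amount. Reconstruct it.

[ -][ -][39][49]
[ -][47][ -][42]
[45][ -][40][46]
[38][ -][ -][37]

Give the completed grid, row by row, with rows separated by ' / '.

50 36 39 49 / 41 47 44 42 / 45 43 40 46 / 38 48 51 37

Column 4 is already complete: 49 + 42 + 46 + 37 = 174, so that is the magic constant.
Using row 3: 45 + 40 + 46 + ? → (3,2) = 174 − 131 = 43.
Main diagonal must total 174; the given cells sum to 124, so (1,1) = 50.
The remaining cell in anti-diagonal is (2,3) = 174 − 130 = 44.
Using row 1: 50 + 39 + 49 + ? → (1,2) = 174 − 138 = 36.
Row 2: 47 + 44 + 42 + ? = 174, so (2,1) = 41.
Using column 2: 36 + 47 + 43 + ? → (4,2) = 174 − 126 = 48.
From column 3, 174 − (39 + 44 + 40) gives (4,3) = 51.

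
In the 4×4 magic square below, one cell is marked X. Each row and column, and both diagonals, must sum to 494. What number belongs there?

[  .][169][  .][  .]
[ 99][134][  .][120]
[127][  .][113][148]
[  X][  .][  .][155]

176

From row 2, 494 − (99 + 134 + 120) gives (2,3) = 141.
From row 3, 494 − (127 + 113 + 148) gives (3,2) = 106.
Column 2: 169 + 134 + 106 + ? = 494, so (4,2) = 85.
From column 4, 494 − (120 + 148 + 155) gives (1,4) = 71.
Main diagonal needs 494; the known cells sum to 402, so (1,1) = 92.
Anti-diagonal must total 494; the given cells sum to 318, so (4,1) = 176.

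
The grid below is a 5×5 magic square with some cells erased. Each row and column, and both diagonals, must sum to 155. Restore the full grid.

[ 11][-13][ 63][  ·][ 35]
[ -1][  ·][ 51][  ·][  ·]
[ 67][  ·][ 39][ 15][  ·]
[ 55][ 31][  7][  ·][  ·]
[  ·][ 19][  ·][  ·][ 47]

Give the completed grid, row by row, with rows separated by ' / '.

Row 1: 11 + (-13) + 63 + 35 + ? = 155, so (1,4) = 59.
From column 1, 155 − (11 + (-1) + 67 + 55) gives (5,1) = 23.
Column 3: 63 + 51 + 39 + 7 + ? = 155, so (5,3) = -5.
Anti-diagonal: 35 + 39 + 31 + 23 + ? = 155, so (2,4) = 27.
Row 5 needs 155; the known cells sum to 84, so (5,4) = 71.
Column 4 needs 155; the known cells sum to 172, so (4,4) = -17.
From main diagonal, 155 − (11 + 39 + (-17) + 47) gives (2,2) = 75.
Row 2 must total 155; the given cells sum to 152, so (2,5) = 3.
Row 4 needs 155; the known cells sum to 76, so (4,5) = 79.
The remaining cell in column 2 is (3,2) = 155 − 112 = 43.
From column 5, 155 − (35 + 3 + 79 + 47) gives (3,5) = -9.

11 -13 63 59 35 / -1 75 51 27 3 / 67 43 39 15 -9 / 55 31 7 -17 79 / 23 19 -5 71 47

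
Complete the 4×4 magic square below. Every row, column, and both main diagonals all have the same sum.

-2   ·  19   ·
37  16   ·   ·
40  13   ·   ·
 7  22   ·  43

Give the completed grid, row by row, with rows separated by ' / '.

Column 1 is already complete: -2 + 37 + 40 + 7 = 82, so that is the magic constant.
From row 4, 82 − (7 + 22 + 43) gives (4,3) = 10.
Column 2: 16 + 13 + 22 + ? = 82, so (1,2) = 31.
Main diagonal needs 82; the known cells sum to 57, so (3,3) = 25.
Row 1: -2 + 31 + 19 + ? = 82, so (1,4) = 34.
The remaining cell in row 3 is (3,4) = 82 − 78 = 4.
Column 3: 19 + 25 + 10 + ? = 82, so (2,3) = 28.
From column 4, 82 − (34 + 4 + 43) gives (2,4) = 1.

-2 31 19 34 / 37 16 28 1 / 40 13 25 4 / 7 22 10 43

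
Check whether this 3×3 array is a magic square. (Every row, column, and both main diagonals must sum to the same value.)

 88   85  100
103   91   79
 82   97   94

Row 1: 88 + 85 + 100 = 273.
Row 2: 103 + 91 + 79 = 273.
Row 3: 82 + 97 + 94 = 273.
Column 1: 88 + 103 + 82 = 273.
Column 2: 85 + 91 + 97 = 273.
Column 3: 100 + 79 + 94 = 273.
Main diagonal: 88 + 91 + 94 = 273.
Anti-diagonal: 100 + 91 + 82 = 273.
All lines sum to 273.

Yes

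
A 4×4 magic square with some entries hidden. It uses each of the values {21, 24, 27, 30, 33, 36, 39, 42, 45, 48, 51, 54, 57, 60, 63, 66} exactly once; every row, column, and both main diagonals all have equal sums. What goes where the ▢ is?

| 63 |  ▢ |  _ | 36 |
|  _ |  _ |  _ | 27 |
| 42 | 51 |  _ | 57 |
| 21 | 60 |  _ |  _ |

The 16 entries sum to 696, so each line sums to 696/4 = 174.
Row 3 needs 174; the known cells sum to 150, so (3,3) = 24.
The remaining cell in column 1 is (2,1) = 174 − 126 = 48.
Using column 4: 36 + 27 + 57 + ? → (4,4) = 174 − 120 = 54.
Main diagonal: 63 + 24 + 54 + ? = 174, so (2,2) = 33.
The remaining cell in anti-diagonal is (2,3) = 174 − 108 = 66.
From row 4, 174 − (21 + 60 + 54) gives (4,3) = 39.
Column 2 must total 174; the given cells sum to 144, so (1,2) = 30.

30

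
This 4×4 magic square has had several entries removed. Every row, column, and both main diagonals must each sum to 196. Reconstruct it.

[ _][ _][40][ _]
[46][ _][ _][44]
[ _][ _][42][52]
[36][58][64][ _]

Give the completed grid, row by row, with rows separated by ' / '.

60 34 40 62 / 46 56 50 44 / 54 48 42 52 / 36 58 64 38

Using row 4: 36 + 58 + 64 + ? → (4,4) = 196 − 158 = 38.
The remaining cell in column 3 is (2,3) = 196 − 146 = 50.
Column 4 must total 196; the given cells sum to 134, so (1,4) = 62.
Anti-diagonal: 62 + 50 + 36 + ? = 196, so (3,2) = 48.
Row 2: 46 + 50 + 44 + ? = 196, so (2,2) = 56.
Row 3 needs 196; the known cells sum to 142, so (3,1) = 54.
Column 1 needs 196; the known cells sum to 136, so (1,1) = 60.
From column 2, 196 − (56 + 48 + 58) gives (1,2) = 34.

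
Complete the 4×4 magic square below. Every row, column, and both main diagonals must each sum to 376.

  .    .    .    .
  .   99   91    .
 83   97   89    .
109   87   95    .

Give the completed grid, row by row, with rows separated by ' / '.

103 93 101 79 / 81 99 91 105 / 83 97 89 107 / 109 87 95 85

Row 3 must total 376; the given cells sum to 269, so (3,4) = 107.
Row 4 must total 376; the given cells sum to 291, so (4,4) = 85.
Column 2: 99 + 97 + 87 + ? = 376, so (1,2) = 93.
Column 3 must total 376; the given cells sum to 275, so (1,3) = 101.
The remaining cell in main diagonal is (1,1) = 376 − 273 = 103.
Anti-diagonal needs 376; the known cells sum to 297, so (1,4) = 79.
Using column 1: 103 + 83 + 109 + ? → (2,1) = 376 − 295 = 81.
The remaining cell in column 4 is (2,4) = 376 − 271 = 105.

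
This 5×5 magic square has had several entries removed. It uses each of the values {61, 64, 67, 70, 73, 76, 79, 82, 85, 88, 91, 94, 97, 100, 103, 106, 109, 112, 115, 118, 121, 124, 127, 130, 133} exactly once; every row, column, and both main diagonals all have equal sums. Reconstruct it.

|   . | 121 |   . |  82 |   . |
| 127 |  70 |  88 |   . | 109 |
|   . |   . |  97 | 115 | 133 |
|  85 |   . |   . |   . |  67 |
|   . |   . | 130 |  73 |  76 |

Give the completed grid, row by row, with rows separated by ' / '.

The 25 entries sum to 2425, so each line sums to 2425/5 = 485.
The remaining cell in row 2 is (2,4) = 485 − 394 = 91.
Column 4: 82 + 91 + 115 + 73 + ? = 485, so (4,4) = 124.
Column 5 must total 485; the given cells sum to 385, so (1,5) = 100.
Using main diagonal: 70 + 97 + 124 + 76 + ? → (1,1) = 485 − 367 = 118.
Row 1 must total 485; the given cells sum to 421, so (1,3) = 64.
From column 3, 485 − (64 + 88 + 97 + 130) gives (4,3) = 106.
Row 4: 85 + 106 + 124 + 67 + ? = 485, so (4,2) = 103.
From anti-diagonal, 485 − (100 + 91 + 97 + 103) gives (5,1) = 94.
From row 5, 485 − (94 + 130 + 73 + 76) gives (5,2) = 112.
From column 1, 485 − (118 + 127 + 85 + 94) gives (3,1) = 61.
Column 2 must total 485; the given cells sum to 406, so (3,2) = 79.

118 121 64 82 100 / 127 70 88 91 109 / 61 79 97 115 133 / 85 103 106 124 67 / 94 112 130 73 76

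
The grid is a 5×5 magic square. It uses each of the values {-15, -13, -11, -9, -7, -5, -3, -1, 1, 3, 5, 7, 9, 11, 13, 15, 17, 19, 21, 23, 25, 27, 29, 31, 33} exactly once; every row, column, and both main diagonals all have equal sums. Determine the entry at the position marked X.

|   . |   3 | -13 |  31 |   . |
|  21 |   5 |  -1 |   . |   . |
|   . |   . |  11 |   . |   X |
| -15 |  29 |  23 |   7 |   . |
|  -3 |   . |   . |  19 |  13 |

-11

The 25 entries sum to 225, so each line sums to 225/5 = 45.
From row 4, 45 − (-15 + 29 + 23 + 7) gives (4,5) = 1.
Column 3: -13 + (-1) + 11 + 23 + ? = 45, so (5,3) = 25.
Main diagonal: 5 + 11 + 7 + 13 + ? = 45, so (1,1) = 9.
From row 1, 45 − (9 + 3 + (-13) + 31) gives (1,5) = 15.
From row 5, 45 − (-3 + 25 + 19 + 13) gives (5,2) = -9.
The remaining cell in column 1 is (3,1) = 45 − 12 = 33.
Column 2 must total 45; the given cells sum to 28, so (3,2) = 17.
Using anti-diagonal: 15 + 11 + 29 + (-3) + ? → (2,4) = 45 − 52 = -7.
Row 2: 21 + 5 + (-1) + (-7) + ? = 45, so (2,5) = 27.
From column 4, 45 − (31 + (-7) + 7 + 19) gives (3,4) = -5.
Using column 5: 15 + 27 + 1 + 13 + ? → (3,5) = 45 − 56 = -11.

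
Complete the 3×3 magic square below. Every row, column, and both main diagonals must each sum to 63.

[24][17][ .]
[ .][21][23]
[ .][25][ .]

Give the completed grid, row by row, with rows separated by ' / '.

The remaining cell in row 1 is (1,3) = 63 − 41 = 22.
Row 2 needs 63; the known cells sum to 44, so (2,1) = 19.
From column 1, 63 − (24 + 19) gives (3,1) = 20.
The remaining cell in column 3 is (3,3) = 63 − 45 = 18.

24 17 22 / 19 21 23 / 20 25 18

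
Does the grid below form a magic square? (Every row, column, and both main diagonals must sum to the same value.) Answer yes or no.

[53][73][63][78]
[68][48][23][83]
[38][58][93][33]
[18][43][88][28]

No — row 3 sums to 222 but anti-diagonal sums to 177.

Row 1: 53 + 73 + 63 + 78 = 267.
Row 2: 68 + 48 + 23 + 83 = 222.
Row 3: 38 + 58 + 93 + 33 = 222.
Row 4: 18 + 43 + 88 + 28 = 177.
Column 1: 53 + 68 + 38 + 18 = 177.
Column 2: 73 + 48 + 58 + 43 = 222.
Column 3: 63 + 23 + 93 + 88 = 267.
Column 4: 78 + 83 + 33 + 28 = 222.
Main diagonal: 53 + 48 + 93 + 28 = 222.
Anti-diagonal: 78 + 23 + 58 + 18 = 177.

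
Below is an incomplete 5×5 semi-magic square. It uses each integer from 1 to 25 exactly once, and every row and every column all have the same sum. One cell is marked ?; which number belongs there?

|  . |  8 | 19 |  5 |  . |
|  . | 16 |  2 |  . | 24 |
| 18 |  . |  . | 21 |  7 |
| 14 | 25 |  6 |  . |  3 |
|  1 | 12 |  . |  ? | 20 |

The entries are 1 through 25, which sum to 325, so each line sums to 325/5 = 65.
Row 4: 14 + 25 + 6 + 3 + ? = 65, so (4,4) = 17.
Column 2: 8 + 16 + 25 + 12 + ? = 65, so (3,2) = 4.
Using column 5: 24 + 7 + 3 + 20 + ? → (1,5) = 65 − 54 = 11.
The remaining cell in row 1 is (1,1) = 65 − 43 = 22.
Using row 3: 18 + 4 + 21 + 7 + ? → (3,3) = 65 − 50 = 15.
From column 1, 65 − (22 + 18 + 14 + 1) gives (2,1) = 10.
Column 3 must total 65; the given cells sum to 42, so (5,3) = 23.
Row 2: 10 + 16 + 2 + 24 + ? = 65, so (2,4) = 13.
Row 5 needs 65; the known cells sum to 56, so (5,4) = 9.

9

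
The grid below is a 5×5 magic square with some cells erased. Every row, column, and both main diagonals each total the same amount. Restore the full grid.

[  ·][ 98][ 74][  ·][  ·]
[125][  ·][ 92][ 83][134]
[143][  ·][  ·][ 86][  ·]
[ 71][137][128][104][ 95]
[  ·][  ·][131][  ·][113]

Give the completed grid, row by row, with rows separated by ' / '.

Row 4 is already complete: 71 + 137 + 128 + 104 + 95 = 535, so that is the magic constant.
The remaining cell in row 2 is (2,2) = 535 − 434 = 101.
The remaining cell in column 3 is (3,3) = 535 − 425 = 110.
From main diagonal, 535 − (101 + 110 + 104 + 113) gives (1,1) = 107.
Column 1: 107 + 125 + 143 + 71 + ? = 535, so (5,1) = 89.
Anti-diagonal needs 535; the known cells sum to 419, so (1,5) = 116.
Row 1: 107 + 98 + 74 + 116 + ? = 535, so (1,4) = 140.
From column 4, 535 − (140 + 83 + 86 + 104) gives (5,4) = 122.
Using column 5: 116 + 134 + 95 + 113 + ? → (3,5) = 535 − 458 = 77.
Using row 3: 143 + 110 + 86 + 77 + ? → (3,2) = 535 − 416 = 119.
The remaining cell in row 5 is (5,2) = 535 − 455 = 80.

107 98 74 140 116 / 125 101 92 83 134 / 143 119 110 86 77 / 71 137 128 104 95 / 89 80 131 122 113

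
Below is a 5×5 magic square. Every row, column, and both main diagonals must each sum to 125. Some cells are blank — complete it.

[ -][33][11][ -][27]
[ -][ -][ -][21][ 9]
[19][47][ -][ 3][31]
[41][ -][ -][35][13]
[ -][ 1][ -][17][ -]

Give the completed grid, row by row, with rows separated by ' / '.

Row 3 must total 125; the given cells sum to 100, so (3,3) = 25.
Using column 4: 21 + 3 + 35 + 17 + ? → (1,4) = 125 − 76 = 49.
Column 5: 27 + 9 + 31 + 13 + ? = 125, so (5,5) = 45.
Row 1 must total 125; the given cells sum to 120, so (1,1) = 5.
Main diagonal must total 125; the given cells sum to 110, so (2,2) = 15.
Column 2 needs 125; the known cells sum to 96, so (4,2) = 29.
Anti-diagonal must total 125; the given cells sum to 102, so (5,1) = 23.
Row 4 must total 125; the given cells sum to 118, so (4,3) = 7.
Row 5 needs 125; the known cells sum to 86, so (5,3) = 39.
Column 1 needs 125; the known cells sum to 88, so (2,1) = 37.
The remaining cell in column 3 is (2,3) = 125 − 82 = 43.

5 33 11 49 27 / 37 15 43 21 9 / 19 47 25 3 31 / 41 29 7 35 13 / 23 1 39 17 45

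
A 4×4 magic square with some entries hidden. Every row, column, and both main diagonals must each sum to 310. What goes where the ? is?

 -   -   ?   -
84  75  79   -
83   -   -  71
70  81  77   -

74

Using row 2: 84 + 75 + 79 + ? → (2,4) = 310 − 238 = 72.
Using row 4: 70 + 81 + 77 + ? → (4,4) = 310 − 228 = 82.
The remaining cell in column 1 is (1,1) = 310 − 237 = 73.
Column 4 must total 310; the given cells sum to 225, so (1,4) = 85.
Using main diagonal: 73 + 75 + 82 + ? → (3,3) = 310 − 230 = 80.
The remaining cell in anti-diagonal is (3,2) = 310 − 234 = 76.
Column 2 must total 310; the given cells sum to 232, so (1,2) = 78.
Column 3 needs 310; the known cells sum to 236, so (1,3) = 74.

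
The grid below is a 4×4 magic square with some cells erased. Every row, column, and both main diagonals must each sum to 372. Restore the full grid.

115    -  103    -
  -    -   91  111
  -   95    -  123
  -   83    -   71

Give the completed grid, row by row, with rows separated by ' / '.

Column 4 must total 372; the given cells sum to 305, so (1,4) = 67.
From anti-diagonal, 372 − (67 + 91 + 95) gives (4,1) = 119.
Row 1 must total 372; the given cells sum to 285, so (1,2) = 87.
From row 4, 372 − (119 + 83 + 71) gives (4,3) = 99.
The remaining cell in column 2 is (2,2) = 372 − 265 = 107.
From column 3, 372 − (103 + 91 + 99) gives (3,3) = 79.
From row 2, 372 − (107 + 91 + 111) gives (2,1) = 63.
The remaining cell in row 3 is (3,1) = 372 − 297 = 75.

115 87 103 67 / 63 107 91 111 / 75 95 79 123 / 119 83 99 71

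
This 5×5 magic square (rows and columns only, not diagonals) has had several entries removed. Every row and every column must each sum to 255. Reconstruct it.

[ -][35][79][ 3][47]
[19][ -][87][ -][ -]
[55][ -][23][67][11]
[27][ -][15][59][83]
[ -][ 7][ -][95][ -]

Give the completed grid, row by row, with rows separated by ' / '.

91 35 79 3 47 / 19 43 87 31 75 / 55 99 23 67 11 / 27 71 15 59 83 / 63 7 51 95 39

Using row 1: 35 + 79 + 3 + 47 + ? → (1,1) = 255 − 164 = 91.
Row 3 needs 255; the known cells sum to 156, so (3,2) = 99.
From row 4, 255 − (27 + 15 + 59 + 83) gives (4,2) = 71.
Using column 1: 91 + 19 + 55 + 27 + ? → (5,1) = 255 − 192 = 63.
Using column 2: 35 + 99 + 71 + 7 + ? → (2,2) = 255 − 212 = 43.
From column 3, 255 − (79 + 87 + 23 + 15) gives (5,3) = 51.
The remaining cell in column 4 is (2,4) = 255 − 224 = 31.
Row 2 needs 255; the known cells sum to 180, so (2,5) = 75.
Row 5: 63 + 7 + 51 + 95 + ? = 255, so (5,5) = 39.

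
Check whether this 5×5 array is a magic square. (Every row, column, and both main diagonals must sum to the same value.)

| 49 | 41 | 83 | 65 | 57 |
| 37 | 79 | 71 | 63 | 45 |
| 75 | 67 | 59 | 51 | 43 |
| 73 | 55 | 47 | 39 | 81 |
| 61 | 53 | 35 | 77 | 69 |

Row 1: 49 + 41 + 83 + 65 + 57 = 295.
Row 2: 37 + 79 + 71 + 63 + 45 = 295.
Row 3: 75 + 67 + 59 + 51 + 43 = 295.
Row 4: 73 + 55 + 47 + 39 + 81 = 295.
Row 5: 61 + 53 + 35 + 77 + 69 = 295.
Column 1: 49 + 37 + 75 + 73 + 61 = 295.
Column 2: 41 + 79 + 67 + 55 + 53 = 295.
Column 3: 83 + 71 + 59 + 47 + 35 = 295.
Column 4: 65 + 63 + 51 + 39 + 77 = 295.
Column 5: 57 + 45 + 43 + 81 + 69 = 295.
Main diagonal: 49 + 79 + 59 + 39 + 69 = 295.
Anti-diagonal: 57 + 63 + 59 + 55 + 61 = 295.
All lines sum to 295.

Yes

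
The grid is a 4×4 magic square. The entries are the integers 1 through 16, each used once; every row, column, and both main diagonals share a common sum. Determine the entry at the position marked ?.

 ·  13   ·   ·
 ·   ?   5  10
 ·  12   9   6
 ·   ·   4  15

8

The entries are 1 through 16, which sum to 136, so each line sums to 136/4 = 34.
Row 3 must total 34; the given cells sum to 27, so (3,1) = 7.
Using column 3: 5 + 9 + 4 + ? → (1,3) = 34 − 18 = 16.
The remaining cell in column 4 is (1,4) = 34 − 31 = 3.
Using anti-diagonal: 3 + 5 + 12 + ? → (4,1) = 34 − 20 = 14.
Row 1: 13 + 16 + 3 + ? = 34, so (1,1) = 2.
From row 4, 34 − (14 + 4 + 15) gives (4,2) = 1.
Column 1 needs 34; the known cells sum to 23, so (2,1) = 11.
The remaining cell in column 2 is (2,2) = 34 − 26 = 8.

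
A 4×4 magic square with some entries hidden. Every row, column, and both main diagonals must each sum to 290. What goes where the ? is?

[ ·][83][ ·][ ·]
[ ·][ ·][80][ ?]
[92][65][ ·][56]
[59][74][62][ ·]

Row 3: 92 + 65 + 56 + ? = 290, so (3,3) = 77.
The remaining cell in row 4 is (4,4) = 290 − 195 = 95.
Column 2: 83 + 65 + 74 + ? = 290, so (2,2) = 68.
Column 3 needs 290; the known cells sum to 219, so (1,3) = 71.
Using main diagonal: 68 + 77 + 95 + ? → (1,1) = 290 − 240 = 50.
Using anti-diagonal: 80 + 65 + 59 + ? → (1,4) = 290 − 204 = 86.
Using column 1: 50 + 92 + 59 + ? → (2,1) = 290 − 201 = 89.
Column 4 needs 290; the known cells sum to 237, so (2,4) = 53.

53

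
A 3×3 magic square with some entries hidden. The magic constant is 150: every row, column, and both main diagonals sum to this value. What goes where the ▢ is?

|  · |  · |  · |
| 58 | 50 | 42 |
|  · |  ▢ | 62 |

34

From column 3, 150 − (42 + 62) gives (1,3) = 46.
The remaining cell in main diagonal is (1,1) = 150 − 112 = 38.
Anti-diagonal: 46 + 50 + ? = 150, so (3,1) = 54.
From row 1, 150 − (38 + 46) gives (1,2) = 66.
Row 3 needs 150; the known cells sum to 116, so (3,2) = 34.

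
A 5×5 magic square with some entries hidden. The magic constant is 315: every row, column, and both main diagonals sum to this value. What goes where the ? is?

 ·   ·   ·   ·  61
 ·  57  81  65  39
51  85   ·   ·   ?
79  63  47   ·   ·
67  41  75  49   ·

77

From row 2, 315 − (57 + 81 + 65 + 39) gives (2,1) = 73.
From row 5, 315 − (67 + 41 + 75 + 49) gives (5,5) = 83.
Using column 1: 73 + 51 + 79 + 67 + ? → (1,1) = 315 − 270 = 45.
The remaining cell in column 2 is (1,2) = 315 − 246 = 69.
From anti-diagonal, 315 − (61 + 65 + 63 + 67) gives (3,3) = 59.
Column 3 needs 315; the known cells sum to 262, so (1,3) = 53.
Main diagonal: 45 + 57 + 59 + 83 + ? = 315, so (4,4) = 71.
Row 1: 45 + 69 + 53 + 61 + ? = 315, so (1,4) = 87.
Row 4 must total 315; the given cells sum to 260, so (4,5) = 55.
Column 4 needs 315; the known cells sum to 272, so (3,4) = 43.
Column 5 must total 315; the given cells sum to 238, so (3,5) = 77.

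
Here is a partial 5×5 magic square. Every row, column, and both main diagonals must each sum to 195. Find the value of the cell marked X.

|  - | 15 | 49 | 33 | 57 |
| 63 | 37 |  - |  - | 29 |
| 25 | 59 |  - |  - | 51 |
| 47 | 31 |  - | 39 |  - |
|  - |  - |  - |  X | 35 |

Row 1 needs 195; the known cells sum to 154, so (1,1) = 41.
The remaining cell in column 1 is (5,1) = 195 − 176 = 19.
Column 2 must total 195; the given cells sum to 142, so (5,2) = 53.
The remaining cell in column 5 is (4,5) = 195 − 172 = 23.
Using main diagonal: 41 + 37 + 39 + 35 + ? → (3,3) = 195 − 152 = 43.
Anti-diagonal needs 195; the known cells sum to 150, so (2,4) = 45.
Row 2 must total 195; the given cells sum to 174, so (2,3) = 21.
Using row 3: 25 + 59 + 43 + 51 + ? → (3,4) = 195 − 178 = 17.
The remaining cell in row 4 is (4,3) = 195 − 140 = 55.
Column 3 must total 195; the given cells sum to 168, so (5,3) = 27.
Column 4 needs 195; the known cells sum to 134, so (5,4) = 61.

61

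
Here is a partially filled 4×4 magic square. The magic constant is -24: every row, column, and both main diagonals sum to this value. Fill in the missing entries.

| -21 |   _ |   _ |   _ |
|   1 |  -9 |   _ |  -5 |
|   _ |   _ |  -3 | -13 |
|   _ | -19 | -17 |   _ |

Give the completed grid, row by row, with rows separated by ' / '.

-21 5 7 -15 / 1 -9 -11 -5 / -7 -1 -3 -13 / 3 -19 -17 9

Row 2 must total -24; the given cells sum to -13, so (2,3) = -11.
The remaining cell in column 3 is (1,3) = -24 − (-31) = 7.
Main diagonal: -21 + (-9) + (-3) + ? = -24, so (4,4) = 9.
Using row 4: -19 + (-17) + 9 + ? → (4,1) = -24 − (-27) = 3.
Column 1 must total -24; the given cells sum to -17, so (3,1) = -7.
The remaining cell in column 4 is (1,4) = -24 − (-9) = -15.
The remaining cell in anti-diagonal is (3,2) = -24 − (-23) = -1.
Row 1: -21 + 7 + (-15) + ? = -24, so (1,2) = 5.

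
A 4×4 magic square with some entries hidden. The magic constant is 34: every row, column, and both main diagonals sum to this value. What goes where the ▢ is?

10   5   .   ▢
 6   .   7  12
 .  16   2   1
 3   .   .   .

Row 2 needs 34; the known cells sum to 25, so (2,2) = 9.
Using row 3: 16 + 2 + 1 + ? → (3,1) = 34 − 19 = 15.
The remaining cell in column 2 is (4,2) = 34 − 30 = 4.
Main diagonal needs 34; the known cells sum to 21, so (4,4) = 13.
From anti-diagonal, 34 − (7 + 16 + 3) gives (1,4) = 8.

8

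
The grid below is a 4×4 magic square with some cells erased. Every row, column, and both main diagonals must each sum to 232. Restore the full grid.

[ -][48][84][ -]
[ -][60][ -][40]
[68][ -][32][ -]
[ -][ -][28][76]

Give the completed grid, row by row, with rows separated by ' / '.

64 48 84 36 / 44 60 88 40 / 68 52 32 80 / 56 72 28 76

The remaining cell in column 3 is (2,3) = 232 − 144 = 88.
From main diagonal, 232 − (60 + 32 + 76) gives (1,1) = 64.
Using row 1: 64 + 48 + 84 + ? → (1,4) = 232 − 196 = 36.
Row 2: 60 + 88 + 40 + ? = 232, so (2,1) = 44.
Column 1 needs 232; the known cells sum to 176, so (4,1) = 56.
Using column 4: 36 + 40 + 76 + ? → (3,4) = 232 − 152 = 80.
From anti-diagonal, 232 − (36 + 88 + 56) gives (3,2) = 52.
Row 4 needs 232; the known cells sum to 160, so (4,2) = 72.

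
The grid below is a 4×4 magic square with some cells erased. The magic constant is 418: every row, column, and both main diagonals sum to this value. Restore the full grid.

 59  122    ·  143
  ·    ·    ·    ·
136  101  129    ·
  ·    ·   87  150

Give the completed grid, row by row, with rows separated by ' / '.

Using row 1: 59 + 122 + 143 + ? → (1,3) = 418 − 324 = 94.
Using row 3: 136 + 101 + 129 + ? → (3,4) = 418 − 366 = 52.
Using column 3: 94 + 129 + 87 + ? → (2,3) = 418 − 310 = 108.
Column 4 must total 418; the given cells sum to 345, so (2,4) = 73.
The remaining cell in main diagonal is (2,2) = 418 − 338 = 80.
Anti-diagonal must total 418; the given cells sum to 352, so (4,1) = 66.
Row 2: 80 + 108 + 73 + ? = 418, so (2,1) = 157.
Row 4 needs 418; the known cells sum to 303, so (4,2) = 115.

59 122 94 143 / 157 80 108 73 / 136 101 129 52 / 66 115 87 150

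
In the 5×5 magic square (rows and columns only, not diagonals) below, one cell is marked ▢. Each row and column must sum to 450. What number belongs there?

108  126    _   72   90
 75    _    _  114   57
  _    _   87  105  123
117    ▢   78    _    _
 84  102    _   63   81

60

The remaining cell in row 1 is (1,3) = 450 − 396 = 54.
Row 5: 84 + 102 + 63 + 81 + ? = 450, so (5,3) = 120.
Column 1: 108 + 75 + 117 + 84 + ? = 450, so (3,1) = 66.
Column 3 must total 450; the given cells sum to 339, so (2,3) = 111.
Using column 4: 72 + 114 + 105 + 63 + ? → (4,4) = 450 − 354 = 96.
Column 5 needs 450; the known cells sum to 351, so (4,5) = 99.
Row 2 must total 450; the given cells sum to 357, so (2,2) = 93.
Using row 3: 66 + 87 + 105 + 123 + ? → (3,2) = 450 − 381 = 69.
From row 4, 450 − (117 + 78 + 96 + 99) gives (4,2) = 60.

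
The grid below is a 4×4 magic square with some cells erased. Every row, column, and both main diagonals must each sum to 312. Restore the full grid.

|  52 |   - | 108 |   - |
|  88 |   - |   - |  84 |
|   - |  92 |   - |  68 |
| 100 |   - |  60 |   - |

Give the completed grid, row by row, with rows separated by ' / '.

Column 1 needs 312; the known cells sum to 240, so (3,1) = 72.
The remaining cell in row 3 is (3,3) = 312 − 232 = 80.
The remaining cell in column 3 is (2,3) = 312 − 248 = 64.
From anti-diagonal, 312 − (64 + 92 + 100) gives (1,4) = 56.
Using row 1: 52 + 108 + 56 + ? → (1,2) = 312 − 216 = 96.
Using row 2: 88 + 64 + 84 + ? → (2,2) = 312 − 236 = 76.
Column 2 needs 312; the known cells sum to 264, so (4,2) = 48.
Column 4: 56 + 84 + 68 + ? = 312, so (4,4) = 104.

52 96 108 56 / 88 76 64 84 / 72 92 80 68 / 100 48 60 104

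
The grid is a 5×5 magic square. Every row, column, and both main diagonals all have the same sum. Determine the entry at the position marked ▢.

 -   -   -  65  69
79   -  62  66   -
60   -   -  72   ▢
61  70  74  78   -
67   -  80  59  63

Column 4 is complete and sums to 340; that is the magic constant.
Using row 4: 61 + 70 + 74 + 78 + ? → (4,5) = 340 − 283 = 57.
Row 5 needs 340; the known cells sum to 269, so (5,2) = 71.
Column 1 must total 340; the given cells sum to 267, so (1,1) = 73.
From anti-diagonal, 340 − (69 + 66 + 70 + 67) gives (3,3) = 68.
From column 3, 340 − (62 + 68 + 74 + 80) gives (1,3) = 56.
The remaining cell in main diagonal is (2,2) = 340 − 282 = 58.
Row 1 needs 340; the known cells sum to 263, so (1,2) = 77.
Row 2 must total 340; the given cells sum to 265, so (2,5) = 75.
Using column 2: 77 + 58 + 70 + 71 + ? → (3,2) = 340 − 276 = 64.
Column 5 needs 340; the known cells sum to 264, so (3,5) = 76.

76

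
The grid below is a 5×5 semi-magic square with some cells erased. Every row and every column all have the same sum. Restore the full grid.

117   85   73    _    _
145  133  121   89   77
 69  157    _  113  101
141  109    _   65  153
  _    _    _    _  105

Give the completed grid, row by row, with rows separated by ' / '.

Row 2 is already complete: 145 + 133 + 121 + 89 + 77 = 565, so that is the magic constant.
From row 3, 565 − (69 + 157 + 113 + 101) gives (3,3) = 125.
The remaining cell in row 4 is (4,3) = 565 − 468 = 97.
The remaining cell in column 1 is (5,1) = 565 − 472 = 93.
Column 2 needs 565; the known cells sum to 484, so (5,2) = 81.
Using column 3: 73 + 121 + 125 + 97 + ? → (5,3) = 565 − 416 = 149.
Using column 5: 77 + 101 + 153 + 105 + ? → (1,5) = 565 − 436 = 129.
Row 1: 117 + 85 + 73 + 129 + ? = 565, so (1,4) = 161.
From row 5, 565 − (93 + 81 + 149 + 105) gives (5,4) = 137.

117 85 73 161 129 / 145 133 121 89 77 / 69 157 125 113 101 / 141 109 97 65 153 / 93 81 149 137 105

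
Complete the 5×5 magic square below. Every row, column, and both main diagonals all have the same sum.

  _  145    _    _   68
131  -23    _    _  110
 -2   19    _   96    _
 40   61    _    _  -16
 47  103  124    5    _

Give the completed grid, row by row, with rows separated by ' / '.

Column 2 is already complete: 145 + -23 + 19 + 61 + 103 = 305, so that is the magic constant.
Row 5 needs 305; the known cells sum to 279, so (5,5) = 26.
Column 1 must total 305; the given cells sum to 216, so (1,1) = 89.
From column 5, 305 − (68 + 110 + (-16) + 26) gives (3,5) = 117.
Row 3 must total 305; the given cells sum to 230, so (3,3) = 75.
Using main diagonal: 89 + (-23) + 75 + 26 + ? → (4,4) = 305 − 167 = 138.
Anti-diagonal needs 305; the known cells sum to 251, so (2,4) = 54.
Row 2 must total 305; the given cells sum to 272, so (2,3) = 33.
From row 4, 305 − (40 + 61 + 138 + (-16)) gives (4,3) = 82.
From column 3, 305 − (33 + 75 + 82 + 124) gives (1,3) = -9.
Column 4: 54 + 96 + 138 + 5 + ? = 305, so (1,4) = 12.

89 145 -9 12 68 / 131 -23 33 54 110 / -2 19 75 96 117 / 40 61 82 138 -16 / 47 103 124 5 26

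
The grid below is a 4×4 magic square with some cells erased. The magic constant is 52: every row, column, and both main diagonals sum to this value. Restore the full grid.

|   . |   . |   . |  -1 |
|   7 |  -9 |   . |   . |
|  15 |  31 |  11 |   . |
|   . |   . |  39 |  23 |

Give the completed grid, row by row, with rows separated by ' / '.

27 43 -17 -1 / 7 -9 19 35 / 15 31 11 -5 / 3 -13 39 23

From row 3, 52 − (15 + 31 + 11) gives (3,4) = -5.
Column 4 needs 52; the known cells sum to 17, so (2,4) = 35.
Main diagonal must total 52; the given cells sum to 25, so (1,1) = 27.
Using row 2: 7 + (-9) + 35 + ? → (2,3) = 52 − 33 = 19.
Using column 1: 27 + 7 + 15 + ? → (4,1) = 52 − 49 = 3.
From column 3, 52 − (19 + 11 + 39) gives (1,3) = -17.
Row 1 must total 52; the given cells sum to 9, so (1,2) = 43.
Using row 4: 3 + 39 + 23 + ? → (4,2) = 52 − 65 = -13.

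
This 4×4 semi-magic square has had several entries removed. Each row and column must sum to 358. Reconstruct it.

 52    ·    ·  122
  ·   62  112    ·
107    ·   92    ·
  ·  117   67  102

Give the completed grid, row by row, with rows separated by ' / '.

Row 4 must total 358; the given cells sum to 286, so (4,1) = 72.
Using column 1: 52 + 107 + 72 + ? → (2,1) = 358 − 231 = 127.
From column 3, 358 − (112 + 92 + 67) gives (1,3) = 87.
Row 1 needs 358; the known cells sum to 261, so (1,2) = 97.
The remaining cell in row 2 is (2,4) = 358 − 301 = 57.
Column 2: 97 + 62 + 117 + ? = 358, so (3,2) = 82.
The remaining cell in column 4 is (3,4) = 358 − 281 = 77.

52 97 87 122 / 127 62 112 57 / 107 82 92 77 / 72 117 67 102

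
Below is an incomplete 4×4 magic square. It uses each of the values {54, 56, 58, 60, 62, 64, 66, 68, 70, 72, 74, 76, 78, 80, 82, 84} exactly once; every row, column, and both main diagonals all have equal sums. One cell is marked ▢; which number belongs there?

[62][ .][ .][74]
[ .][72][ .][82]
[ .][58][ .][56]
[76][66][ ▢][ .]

The 16 entries sum to 1104, so each line sums to 1104/4 = 276.
The remaining cell in column 2 is (1,2) = 276 − 196 = 80.
Column 4 needs 276; the known cells sum to 212, so (4,4) = 64.
Using main diagonal: 62 + 72 + 64 + ? → (3,3) = 276 − 198 = 78.
From anti-diagonal, 276 − (74 + 58 + 76) gives (2,3) = 68.
Row 1 needs 276; the known cells sum to 216, so (1,3) = 60.
Using row 2: 72 + 68 + 82 + ? → (2,1) = 276 − 222 = 54.
The remaining cell in row 3 is (3,1) = 276 − 192 = 84.
From row 4, 276 − (76 + 66 + 64) gives (4,3) = 70.

70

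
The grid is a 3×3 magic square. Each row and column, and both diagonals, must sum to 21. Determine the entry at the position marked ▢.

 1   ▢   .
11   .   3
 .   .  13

The remaining cell in row 2 is (2,2) = 21 − 14 = 7.
From column 1, 21 − (1 + 11) gives (3,1) = 9.
Column 3 must total 21; the given cells sum to 16, so (1,3) = 5.
Row 1 needs 21; the known cells sum to 6, so (1,2) = 15.

15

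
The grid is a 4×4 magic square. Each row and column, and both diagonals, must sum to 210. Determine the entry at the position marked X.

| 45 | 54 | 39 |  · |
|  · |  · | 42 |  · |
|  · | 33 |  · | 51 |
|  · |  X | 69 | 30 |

Row 1 needs 210; the known cells sum to 138, so (1,4) = 72.
The remaining cell in column 3 is (3,3) = 210 − 150 = 60.
Using column 4: 72 + 51 + 30 + ? → (2,4) = 210 − 153 = 57.
Using main diagonal: 45 + 60 + 30 + ? → (2,2) = 210 − 135 = 75.
The remaining cell in anti-diagonal is (4,1) = 210 − 147 = 63.
Row 2 must total 210; the given cells sum to 174, so (2,1) = 36.
From row 3, 210 − (33 + 60 + 51) gives (3,1) = 66.
From row 4, 210 − (63 + 69 + 30) gives (4,2) = 48.

48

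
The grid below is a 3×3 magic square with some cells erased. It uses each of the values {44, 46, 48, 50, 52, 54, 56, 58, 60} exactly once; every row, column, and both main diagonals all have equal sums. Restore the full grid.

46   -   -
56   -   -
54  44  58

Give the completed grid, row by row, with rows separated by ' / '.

The 9 entries sum to 468, so each line sums to 468/3 = 156.
Main diagonal must total 156; the given cells sum to 104, so (2,2) = 52.
Using anti-diagonal: 52 + 54 + ? → (1,3) = 156 − 106 = 50.
From row 1, 156 − (46 + 50) gives (1,2) = 60.
From row 2, 156 − (56 + 52) gives (2,3) = 48.

46 60 50 / 56 52 48 / 54 44 58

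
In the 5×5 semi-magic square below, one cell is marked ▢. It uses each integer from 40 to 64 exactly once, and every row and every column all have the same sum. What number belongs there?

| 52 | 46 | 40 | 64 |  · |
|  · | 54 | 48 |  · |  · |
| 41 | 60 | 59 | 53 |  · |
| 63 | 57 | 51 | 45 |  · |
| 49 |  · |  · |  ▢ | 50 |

The entries are 40 through 64, which sum to 1300, so each line sums to 1300/5 = 260.
The remaining cell in row 1 is (1,5) = 260 − 202 = 58.
Using row 3: 41 + 60 + 59 + 53 + ? → (3,5) = 260 − 213 = 47.
Row 4 needs 260; the known cells sum to 216, so (4,5) = 44.
Column 1 must total 260; the given cells sum to 205, so (2,1) = 55.
Using column 2: 46 + 54 + 60 + 57 + ? → (5,2) = 260 − 217 = 43.
Column 3: 40 + 48 + 59 + 51 + ? = 260, so (5,3) = 62.
Using column 5: 58 + 47 + 44 + 50 + ? → (2,5) = 260 − 199 = 61.
Using row 2: 55 + 54 + 48 + 61 + ? → (2,4) = 260 − 218 = 42.
The remaining cell in row 5 is (5,4) = 260 − 204 = 56.

56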